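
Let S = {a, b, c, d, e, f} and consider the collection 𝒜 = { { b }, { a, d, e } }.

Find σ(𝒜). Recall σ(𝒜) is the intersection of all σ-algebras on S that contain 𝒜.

Initial family (4 sets): { {  }, { b }, { a, d, e }, S }.
Pass 1 adds 3:
  { b, c, f }  = ᶜ of { a, d, e }
  { a, b, d, e }  = { b } ∪ { a, d, e }
  { a, c, d, e, f }  = ᶜ of { b }
  — 7 sets.
Pass 2 adds 1:
  { c, f }  = ᶜ of { a, b, d, e }
  — 8 sets.
Pass 3: stable.

Hence σ(𝒜) has 8 members: { {  }, { b }, { c, f }, { a, d, e }, { b, c, f }, { a, b, d, e }, { a, c, d, e, f }, S }.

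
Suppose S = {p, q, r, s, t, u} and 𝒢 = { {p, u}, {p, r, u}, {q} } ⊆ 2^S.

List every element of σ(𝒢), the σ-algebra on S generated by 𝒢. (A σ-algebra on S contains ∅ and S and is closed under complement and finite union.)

|σ(𝒢)| = 16.  σ(𝒢) = { {}, {q}, {r}, {p, u}, {q, r}, {s, t}, {p, q, u}, {p, r, u}, {q, s, t}, {r, s, t}, {p, q, r, u}, {p, s, t, u}, {q, r, s, t}, {p, q, s, t, u}, {p, r, s, t, u}, S }

Check:
Initial family (5 sets): { {}, {q}, {p, u}, {p, r, u}, S }.
Iteration 1 (5 new):
  {p, q, u}  = {p, u} ∪ {q}
  {q, s, t}  = {p, r, u}ᶜ
  {p, q, r, u}  = {p, r, u} ∪ {q}
  {q, r, s, t}  = {p, u}ᶜ
  {p, r, s, t, u}  = {q}ᶜ
  [10 total]
Iteration 2: 3 new —
  {s, t}  = {p, q, r, u}ᶜ
  {r, s, t}  = {p, q, u}ᶜ
  {p, q, s, t, u}  = {p, u} ∪ {q, s, t}
  [13 total]
Iteration 3 (2 new):
  {r}  = {p, q, s, t, u}ᶜ
  {p, s, t, u}  = {s, t} ∪ {p, u}
  [15 total]
Iteration 4 (1 new):
  {q, r}  = {p, s, t, u}ᶜ
  [16 total]
Iteration 5: stable.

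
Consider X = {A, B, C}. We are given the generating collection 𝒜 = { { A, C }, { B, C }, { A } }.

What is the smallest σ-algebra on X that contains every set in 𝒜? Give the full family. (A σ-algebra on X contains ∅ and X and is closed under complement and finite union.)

Begin from { ∅, { A }, { A, C }, { B, C }, X } (that is, 𝒜 plus ∅ and X).
Pass 1. New:
  { B }  = { A, C }ᶜ
  — 6 sets.
Pass 2 (1 new):
  { A, B }  = { B } ∪ { A }
  — 7 sets.
Pass 3 adds 1:
  { C }  = { A, B }ᶜ
  — 8 sets.
Pass 4: already closed under ᶜ and ∪.

|σ(𝒜)| = 8.  σ(𝒜) = { ∅, { A }, { B }, { C }, { A, B }, { A, C }, { B, C }, X }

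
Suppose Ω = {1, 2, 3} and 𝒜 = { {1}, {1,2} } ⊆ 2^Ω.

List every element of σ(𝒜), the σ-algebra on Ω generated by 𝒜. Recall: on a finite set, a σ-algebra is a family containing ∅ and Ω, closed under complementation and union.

|σ(𝒜)| = 8.  σ(𝒜) = { ∅, {1}, {2}, {3}, {1,2}, {1,3}, {2,3}, Ω }

Trace:
Initial family (4 sets): { ∅, {1}, {1,2}, Ω }.
Round 1 adds 2:
  {3}  = ᶜ of {1,2}
  {2,3}  = ᶜ of {1}
  [6 total]
Round 2. New:
  {1,3}  = {3} ∪ {1}
  [7 total]
Round 3 adds 1:
  {2}  = ᶜ of {1,3}
  [8 total]
Round 4: closed — nothing new.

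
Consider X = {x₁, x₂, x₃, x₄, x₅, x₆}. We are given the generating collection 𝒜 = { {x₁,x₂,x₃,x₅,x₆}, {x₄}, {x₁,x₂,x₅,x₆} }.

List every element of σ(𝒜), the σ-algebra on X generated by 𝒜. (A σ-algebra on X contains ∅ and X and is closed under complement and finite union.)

Begin from { {}, {x₄}, {x₁,x₂,x₅,x₆}, {x₁,x₂,x₃,x₅,x₆}, X } (that is, 𝒜 plus ∅ and X).
Step 1 adds 2:
  {x₃,x₄}  = complement {x₁,x₂,x₅,x₆}
  {x₁,x₂,x₄,x₅,x₆}  = {x₄} ∪ {x₁,x₂,x₅,x₆}
  [7 total]
Step 2: 1 new —
  {x₃}  = complement {x₁,x₂,x₄,x₅,x₆}
  [8 total]
Step 3: no new sets; the family is a σ-algebra.

σ(𝒜) = { {}, {x₃}, {x₄}, {x₃,x₄}, {x₁,x₂,x₅,x₆}, {x₁,x₂,x₃,x₅,x₆}, {x₁,x₂,x₄,x₅,x₆}, X }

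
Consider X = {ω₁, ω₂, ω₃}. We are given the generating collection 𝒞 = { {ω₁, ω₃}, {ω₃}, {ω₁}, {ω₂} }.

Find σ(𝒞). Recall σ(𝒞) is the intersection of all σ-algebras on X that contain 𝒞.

|σ(𝒞)| = 8.  σ(𝒞) = { {}, {ω₁}, {ω₂}, {ω₃}, {ω₁, ω₂}, {ω₁, ω₃}, {ω₂, ω₃}, X }

Working:
Seed the family with 𝒞 together with ∅ and X: { {}, {ω₁}, {ω₂}, {ω₃}, {ω₁, ω₃}, X }.
Pass 1: 2 new —
  {ω₁, ω₂}  = complement {ω₃}
  {ω₂, ω₃}  = complement {ω₁}
  — 8 sets.
Pass 2: already closed under ᶜ and ∪.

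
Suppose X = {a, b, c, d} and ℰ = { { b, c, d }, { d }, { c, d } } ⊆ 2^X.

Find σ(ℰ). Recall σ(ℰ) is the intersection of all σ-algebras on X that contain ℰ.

Take S₀ = ℰ ∪ {∅, X} = { ∅, { d }, { c, d }, { b, c, d }, X }.
Round 1 adds 3:
  { a }  = ᶜ of { b, c, d }
  { a, b }  = ᶜ of { c, d }
  { a, b, c }  = ᶜ of { d }
Round 2: +3 →
  { a, d }  = { d } ∪ { a }
  { a, b, d }  = { d } ∪ { a, b }
  { a, c, d }  = { c, d } ∪ { a }
Round 3: 3 new —
  { b }  = ᶜ of { a, c, d }
  { c }  = ᶜ of { a, b, d }
  { b, c }  = ᶜ of { a, d }
Round 4: +2 →
  { a, c }  = { c } ∪ { a }
  { b, d }  = { d } ∪ { b }
Round 5: closed — nothing new.

Therefore σ(ℰ) = { ∅, { a }, { b }, { c }, { d }, { a, b }, { a, c }, { a, d }, { b, c }, { b, d }, { c, d }, { a, b, c }, { a, b, d }, { a, c, d }, { b, c, d }, X } (|σ(ℰ)| = 16).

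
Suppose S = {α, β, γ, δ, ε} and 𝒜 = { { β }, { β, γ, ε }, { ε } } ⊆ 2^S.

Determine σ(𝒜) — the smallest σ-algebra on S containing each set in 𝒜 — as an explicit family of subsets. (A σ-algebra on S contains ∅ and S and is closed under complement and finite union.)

Begin from { {  }, { β }, { ε }, { β, γ, ε }, S } (that is, 𝒜 plus ∅ and S).
Round 1: +4 →
  { α, δ }  = { β, γ, ε }ᶜ
  { β, ε }  = { β } ∪ { ε }
  { α, β, γ, δ }  = { ε }ᶜ
  { α, γ, δ, ε }  = { β }ᶜ
Round 2: +4 →
  { α, β, δ }  = { β } ∪ { α, δ }
  { α, γ, δ }  = { β, ε }ᶜ
  { α, δ, ε }  = { ε } ∪ { α, δ }
  { α, β, δ, ε }  = { β, ε } ∪ { α, δ }
Round 3 (3 new):
  { γ }  = { α, β, δ, ε }ᶜ
  { β, γ }  = { α, δ, ε }ᶜ
  { γ, ε }  = { α, β, δ }ᶜ
Round 4 adds nothing — fixpoint reached.

Hence σ(𝒜) has 16 members: { {  }, { β }, { γ }, { ε }, { α, δ }, { β, γ }, { β, ε }, { γ, ε }, { α, β, δ }, { α, γ, δ }, { α, δ, ε }, { β, γ, ε }, { α, β, γ, δ }, { α, β, δ, ε }, { α, γ, δ, ε }, S }.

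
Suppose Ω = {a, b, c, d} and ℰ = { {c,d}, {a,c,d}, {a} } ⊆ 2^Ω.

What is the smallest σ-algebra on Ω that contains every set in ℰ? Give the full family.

|σ(ℰ)| = 8.  σ(ℰ) = { {}, {a}, {b}, {a,b}, {c,d}, {a,c,d}, {b,c,d}, Ω }

Derivation:
Initial family (5 sets): { {}, {a}, {c,d}, {a,c,d}, Ω }.
Pass 1: 3 new —
  {b}  = {a,c,d}ᶜ
  {a,b}  = {c,d}ᶜ
  {b,c,d}  = {a}ᶜ
  |family| = 8
Pass 2: closed — nothing new.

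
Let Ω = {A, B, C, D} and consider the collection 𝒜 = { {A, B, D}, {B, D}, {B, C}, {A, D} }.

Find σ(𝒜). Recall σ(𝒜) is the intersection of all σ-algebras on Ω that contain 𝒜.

σ(𝒜) (16 sets): { {}, {A}, {B}, {C}, {D}, {A, B}, {A, C}, {A, D}, {B, C}, {B, D}, {C, D}, {A, B, C}, {A, B, D}, {A, C, D}, {B, C, D}, Ω }

Check:
Initial family (6 sets): { {}, {A, D}, {B, C}, {B, D}, {A, B, D}, Ω }.
Pass 1: +3 →
  {C}  = complement {A, B, D}
  {A, C}  = complement {B, D}
  {B, C, D}  = {B, C} ∪ {B, D}
  |family| = 9
Pass 2 (3 new):
  {A}  = complement {B, C, D}
  {A, B, C}  = {B, C} ∪ {A, C}
  {A, C, D}  = {C} ∪ {A, D}
  |family| = 12
Pass 3: +2 →
  {B}  = complement {A, C, D}
  {D}  = complement {A, B, C}
  |family| = 14
Pass 4 adds 2:
  {A, B}  = {B} ∪ {A}
  {C, D}  = {C} ∪ {D}
  |family| = 16
After Pass 5 the family is unchanged; done.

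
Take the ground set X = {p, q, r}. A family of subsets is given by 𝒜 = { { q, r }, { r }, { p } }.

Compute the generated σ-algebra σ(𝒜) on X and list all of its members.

Answer: σ(𝒜) = { {  }, { p }, { q }, { r }, { p, q }, { p, r }, { q, r }, X }

Check:
Initial family (5 sets): { {  }, { p }, { r }, { q, r }, X }.
Round 1 adds 2:
  { p, q }  = ᶜ of { r }
  { p, r }  = { r } ∪ { p }
  — 7 sets.
Round 2 (1 new):
  { q }  = ᶜ of { p, r }
  — 8 sets.
Round 3: closed — nothing new.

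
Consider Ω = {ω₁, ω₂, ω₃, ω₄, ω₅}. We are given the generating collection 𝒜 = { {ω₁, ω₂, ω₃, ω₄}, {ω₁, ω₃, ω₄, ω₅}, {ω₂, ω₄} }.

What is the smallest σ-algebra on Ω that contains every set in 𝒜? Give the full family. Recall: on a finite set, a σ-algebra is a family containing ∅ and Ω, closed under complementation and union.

σ(𝒜) = { {}, {ω₂}, {ω₄}, {ω₅}, {ω₁, ω₃}, {ω₂, ω₄}, {ω₂, ω₅}, {ω₄, ω₅}, {ω₁, ω₂, ω₃}, {ω₁, ω₃, ω₄}, {ω₁, ω₃, ω₅}, {ω₂, ω₄, ω₅}, {ω₁, ω₂, ω₃, ω₄}, {ω₁, ω₂, ω₃, ω₅}, {ω₁, ω₃, ω₄, ω₅}, Ω }

Derivation:
Begin from { {}, {ω₂, ω₄}, {ω₁, ω₂, ω₃, ω₄}, {ω₁, ω₃, ω₄, ω₅}, Ω } (that is, 𝒜 plus ∅ and Ω).
Round 1: +3 →
  {ω₂}  = Ω∖{ω₁, ω₃, ω₄, ω₅}
  {ω₅}  = Ω∖{ω₁, ω₂, ω₃, ω₄}
  {ω₁, ω₃, ω₅}  = Ω∖{ω₂, ω₄}
  (now 8)
Round 2 adds 3:
  {ω₂, ω₅}  = {ω₂} ∪ {ω₅}
  {ω₂, ω₄, ω₅}  = {ω₂, ω₄} ∪ {ω₅}
  {ω₁, ω₂, ω₃, ω₅}  = {ω₁, ω₃, ω₅} ∪ {ω₂}
  (now 11)
Round 3. New:
  {ω₄}  = Ω∖{ω₁, ω₂, ω₃, ω₅}
  {ω₁, ω₃}  = Ω∖{ω₂, ω₄, ω₅}
  {ω₁, ω₃, ω₄}  = Ω∖{ω₂, ω₅}
  (now 14)
Round 4: +2 →
  {ω₄, ω₅}  = {ω₄} ∪ {ω₅}
  {ω₁, ω₂, ω₃}  = {ω₁, ω₃} ∪ {ω₂}
  (now 16)
Round 5: stable.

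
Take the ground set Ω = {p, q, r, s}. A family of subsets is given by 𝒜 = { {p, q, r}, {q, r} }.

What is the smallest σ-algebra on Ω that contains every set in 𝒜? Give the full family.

Take S₀ = 𝒜 ∪ {∅, Ω} = { {}, {q, r}, {p, q, r}, Ω }.
Step 1 adds 2:
  {s}  = complement {p, q, r}
  {p, s}  = complement {q, r}
Step 2: 1 new —
  {q, r, s}  = {q, r} ∪ {s}
Step 3 (1 new):
  {p}  = complement {q, r, s}
Step 4 adds nothing — fixpoint reached.

σ(𝒜) = { {}, {p}, {s}, {p, s}, {q, r}, {p, q, r}, {q, r, s}, Ω }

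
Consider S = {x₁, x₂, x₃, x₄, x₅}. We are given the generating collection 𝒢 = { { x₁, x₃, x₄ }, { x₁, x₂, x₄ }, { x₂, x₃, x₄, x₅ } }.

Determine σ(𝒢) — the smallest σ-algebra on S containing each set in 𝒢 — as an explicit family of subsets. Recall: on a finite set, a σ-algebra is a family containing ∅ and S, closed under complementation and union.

Start: 𝒢 ∪ {∅, S} = { {}, { x₁, x₂, x₄ }, { x₁, x₃, x₄ }, { x₂, x₃, x₄, x₅ }, S }.
Iteration 1 adds 4:
  { x₁ }  = ᶜ of { x₂, x₃, x₄, x₅ }
  { x₂, x₅ }  = ᶜ of { x₁, x₃, x₄ }
  { x₃, x₅ }  = ᶜ of { x₁, x₂, x₄ }
  { x₁, x₂, x₃, x₄ }  = { x₁, x₃, x₄ } ∪ { x₁, x₂, x₄ }
  — 9 sets.
Iteration 2. New:
  { x₅ }  = ᶜ of { x₁, x₂, x₃, x₄ }
  { x₁, x₂, x₅ }  = { x₂, x₅ } ∪ { x₁ }
  { x₁, x₃, x₅ }  = { x₃, x₅ } ∪ { x₁ }
  { x₂, x₃, x₅ }  = { x₂, x₅ } ∪ { x₃, x₅ }
  { x₁, x₂, x₄, x₅ }  = { x₂, x₅ } ∪ { x₁, x₂, x₄ }
  { x₁, x₃, x₄, x₅ }  = { x₁, x₃, x₄ } ∪ { x₃, x₅ }
  — 15 sets.
Iteration 3 (7 new):
  { x₂ }  = ᶜ of { x₁, x₃, x₄, x₅ }
  { x₃ }  = ᶜ of { x₁, x₂, x₄, x₅ }
  { x₁, x₄ }  = ᶜ of { x₂, x₃, x₅ }
  { x₁, x₅ }  = { x₅ } ∪ { x₁ }
  { x₂, x₄ }  = ᶜ of { x₁, x₃, x₅ }
  { x₃, x₄ }  = ᶜ of { x₁, x₂, x₅ }
  { x₁, x₂, x₃, x₅ }  = { x₂, x₅ } ∪ { x₁, x₃, x₅ }
  — 22 sets.
Iteration 4. New:
  { x₄ }  = ᶜ of { x₁, x₂, x₃, x₅ }
  { x₁, x₂ }  = { x₂ } ∪ { x₁ }
  { x₁, x₃ }  = { x₃ } ∪ { x₁ }
  { x₂, x₃ }  = { x₂ } ∪ { x₃ }
  { x₁, x₄, x₅ }  = { x₁, x₄ } ∪ { x₁, x₅ }
  { x₂, x₃, x₄ }  = ᶜ of { x₁, x₅ }
  { x₂, x₄, x₅ }  = { x₂, x₅ } ∪ { x₂, x₄ }
  { x₃, x₄, x₅ }  = { x₃, x₄ } ∪ { x₃, x₅ }
  — 30 sets.
Iteration 5 adds 2:
  { x₄, x₅ }  = { x₅ } ∪ { x₄ }
  { x₁, x₂, x₃ }  = { x₁, x₂ } ∪ { x₃ }
  — 32 sets.
Iteration 6 adds nothing — fixpoint reached.

|σ(𝒢)| = 32.  σ(𝒢) = { {}, { x₁ }, { x₂ }, { x₃ }, { x₄ }, { x₅ }, { x₁, x₂ }, { x₁, x₃ }, { x₁, x₄ }, { x₁, x₅ }, { x₂, x₃ }, { x₂, x₄ }, { x₂, x₅ }, { x₃, x₄ }, { x₃, x₅ }, { x₄, x₅ }, { x₁, x₂, x₃ }, { x₁, x₂, x₄ }, { x₁, x₂, x₅ }, { x₁, x₃, x₄ }, { x₁, x₃, x₅ }, { x₁, x₄, x₅ }, { x₂, x₃, x₄ }, { x₂, x₃, x₅ }, { x₂, x₄, x₅ }, { x₃, x₄, x₅ }, { x₁, x₂, x₃, x₄ }, { x₁, x₂, x₃, x₅ }, { x₁, x₂, x₄, x₅ }, { x₁, x₃, x₄, x₅ }, { x₂, x₃, x₄, x₅ }, S }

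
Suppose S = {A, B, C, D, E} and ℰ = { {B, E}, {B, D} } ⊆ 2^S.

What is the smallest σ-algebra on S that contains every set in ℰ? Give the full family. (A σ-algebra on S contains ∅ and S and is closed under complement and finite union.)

Begin from { {}, {B, D}, {B, E}, S } (that is, ℰ plus ∅ and S).
Round 1: +3 →
  {A, C, D}  = ᶜ of {B, E}
  {A, C, E}  = ᶜ of {B, D}
  {B, D, E}  = {B, E} ∪ {B, D}
  (now 7)
Round 2 adds 4:
  {A, C}  = ᶜ of {B, D, E}
  {A, B, C, D}  = {A, C, D} ∪ {B, D}
  {A, B, C, E}  = {B, E} ∪ {A, C, E}
  {A, C, D, E}  = {A, C, D} ∪ {A, C, E}
  (now 11)
Round 3. New:
  {B}  = ᶜ of {A, C, D, E}
  {D}  = ᶜ of {A, B, C, E}
  {E}  = ᶜ of {A, B, C, D}
  (now 14)
Round 4: 2 new —
  {D, E}  = {D} ∪ {E}
  {A, B, C}  = {A, C} ∪ {B}
  (now 16)
Round 5: no new sets; the family is a σ-algebra.

|σ(ℰ)| = 16.  σ(ℰ) = { {}, {B}, {D}, {E}, {A, C}, {B, D}, {B, E}, {D, E}, {A, B, C}, {A, C, D}, {A, C, E}, {B, D, E}, {A, B, C, D}, {A, B, C, E}, {A, C, D, E}, S }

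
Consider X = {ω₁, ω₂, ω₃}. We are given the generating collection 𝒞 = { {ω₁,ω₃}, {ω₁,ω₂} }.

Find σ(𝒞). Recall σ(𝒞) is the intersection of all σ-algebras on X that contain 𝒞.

Take S₀ = 𝒞 ∪ {∅, X} = { ∅, {ω₁,ω₂}, {ω₁,ω₃}, X }.
Iteration 1. New:
  {ω₂}  = X∖{ω₁,ω₃}
  {ω₃}  = X∖{ω₁,ω₂}
  (now 6)
Iteration 2: +1 →
  {ω₂,ω₃}  = {ω₃} ∪ {ω₂}
  (now 7)
Iteration 3 (1 new):
  {ω₁}  = X∖{ω₂,ω₃}
  (now 8)
Iteration 4: already closed under ᶜ and ∪.

|σ(𝒞)| = 8.  σ(𝒞) = { ∅, {ω₁}, {ω₂}, {ω₃}, {ω₁,ω₂}, {ω₁,ω₃}, {ω₂,ω₃}, X }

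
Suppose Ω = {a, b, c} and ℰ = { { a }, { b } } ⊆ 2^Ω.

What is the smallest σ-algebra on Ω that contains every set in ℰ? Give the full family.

σ(ℰ) = { {  }, { a }, { b }, { c }, { a, b }, { a, c }, { b, c }, Ω }

Working:
Initial family (4 sets): { {  }, { a }, { b }, Ω }.
Iteration 1 (3 new):
  { a, b }  = { a } ∪ { b }
  { a, c }  = complement { b }
  { b, c }  = complement { a }
Iteration 2: 1 new —
  { c }  = complement { a, b }
Iteration 3: closed — nothing new.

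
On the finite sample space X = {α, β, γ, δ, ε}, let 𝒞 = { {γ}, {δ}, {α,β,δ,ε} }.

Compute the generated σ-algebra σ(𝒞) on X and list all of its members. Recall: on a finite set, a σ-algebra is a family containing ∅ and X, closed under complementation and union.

Seed the family with 𝒞 together with ∅ and X: { {}, {γ}, {δ}, {α,β,δ,ε}, X }.
Pass 1. New:
  {γ,δ}  = {γ} ∪ {δ}
  {α,β,γ,ε}  = complement {δ}
  |family| = 7
Pass 2: 1 new —
  {α,β,ε}  = complement {γ,δ}
  |family| = 8
After Pass 3 the family is unchanged; done.

Therefore σ(𝒞) = { {}, {γ}, {δ}, {γ,δ}, {α,β,ε}, {α,β,γ,ε}, {α,β,δ,ε}, X } (|σ(𝒞)| = 8).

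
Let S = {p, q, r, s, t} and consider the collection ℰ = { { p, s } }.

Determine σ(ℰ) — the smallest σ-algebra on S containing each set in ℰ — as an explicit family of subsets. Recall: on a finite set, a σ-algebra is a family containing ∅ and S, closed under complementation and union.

Seed the family with ℰ together with ∅ and S: { {}, { p, s }, S }.
Round 1: +1 →
  { q, r, t }  = complement { p, s }
  [4 total]
Round 2 adds nothing — fixpoint reached.

Therefore σ(ℰ) = { {}, { p, s }, { q, r, t }, S } (|σ(ℰ)| = 4).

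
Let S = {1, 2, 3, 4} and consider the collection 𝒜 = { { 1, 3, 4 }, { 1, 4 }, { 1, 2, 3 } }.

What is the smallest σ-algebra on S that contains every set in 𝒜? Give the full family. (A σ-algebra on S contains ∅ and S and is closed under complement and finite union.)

Seed the family with 𝒜 together with ∅ and S: { {  }, { 1, 4 }, { 1, 2, 3 }, { 1, 3, 4 }, S }.
Step 1 (3 new):
  { 2 }  = complement { 1, 3, 4 }
  { 4 }  = complement { 1, 2, 3 }
  { 2, 3 }  = complement { 1, 4 }
Step 2 (3 new):
  { 2, 4 }  = { 4 } ∪ { 2 }
  { 1, 2, 4 }  = { 2 } ∪ { 1, 4 }
  { 2, 3, 4 }  = { 4 } ∪ { 2, 3 }
Step 3: 3 new —
  { 1 }  = complement { 2, 3, 4 }
  { 3 }  = complement { 1, 2, 4 }
  { 1, 3 }  = complement { 2, 4 }
Step 4 (2 new):
  { 1, 2 }  = { 2 } ∪ { 1 }
  { 3, 4 }  = { 3 } ∪ { 4 }
Step 5: no new sets; the family is a σ-algebra.

σ(𝒜) = { {  }, { 1 }, { 2 }, { 3 }, { 4 }, { 1, 2 }, { 1, 3 }, { 1, 4 }, { 2, 3 }, { 2, 4 }, { 3, 4 }, { 1, 2, 3 }, { 1, 2, 4 }, { 1, 3, 4 }, { 2, 3, 4 }, S }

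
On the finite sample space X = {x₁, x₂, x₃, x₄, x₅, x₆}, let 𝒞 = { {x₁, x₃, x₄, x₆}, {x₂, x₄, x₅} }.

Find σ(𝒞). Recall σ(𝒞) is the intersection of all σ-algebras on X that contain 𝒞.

Initial family (4 sets): { {}, {x₂, x₄, x₅}, {x₁, x₃, x₄, x₆}, X }.
Pass 1. New:
  {x₂, x₅}  = {x₁, x₃, x₄, x₆}ᶜ
  {x₁, x₃, x₆}  = {x₂, x₄, x₅}ᶜ
Pass 2 (1 new):
  {x₁, x₂, x₃, x₅, x₆}  = {x₂, x₅} ∪ {x₁, x₃, x₆}
Pass 3 adds 1:
  {x₄}  = {x₁, x₂, x₃, x₅, x₆}ᶜ
Pass 4 adds nothing — fixpoint reached.

|σ(𝒞)| = 8.  σ(𝒞) = { {}, {x₄}, {x₂, x₅}, {x₁, x₃, x₆}, {x₂, x₄, x₅}, {x₁, x₃, x₄, x₆}, {x₁, x₂, x₃, x₅, x₆}, X }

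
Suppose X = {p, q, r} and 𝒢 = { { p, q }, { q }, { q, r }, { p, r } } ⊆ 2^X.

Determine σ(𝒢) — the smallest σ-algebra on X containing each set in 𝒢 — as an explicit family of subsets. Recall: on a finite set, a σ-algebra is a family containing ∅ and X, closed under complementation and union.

Begin from { ∅, { q }, { p, q }, { p, r }, { q, r }, X } (that is, 𝒢 plus ∅ and X).
Iteration 1: +2 →
  { p }  = complement { q, r }
  { r }  = complement { p, q }
  [8 total]
After Iteration 2 the family is unchanged; done.

σ(𝒢) = { ∅, { p }, { q }, { r }, { p, q }, { p, r }, { q, r }, X }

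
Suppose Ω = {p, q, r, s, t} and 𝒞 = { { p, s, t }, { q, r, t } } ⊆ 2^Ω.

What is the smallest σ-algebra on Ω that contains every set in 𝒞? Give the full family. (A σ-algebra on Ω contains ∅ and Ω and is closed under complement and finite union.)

σ(𝒞) = { ∅, { t }, { p, s }, { q, r }, { p, s, t }, { q, r, t }, { p, q, r, s }, Ω }

Trace:
Begin from { ∅, { p, s, t }, { q, r, t }, Ω } (that is, 𝒞 plus ∅ and Ω).
Step 1 (2 new):
  { p, s }  = complement { q, r, t }
  { q, r }  = complement { p, s, t }
  |family| = 6
Step 2 adds 1:
  { p, q, r, s }  = { p, s } ∪ { q, r }
  |family| = 7
Step 3 adds 1:
  { t }  = complement { p, q, r, s }
  |family| = 8
Step 4 adds nothing — fixpoint reached.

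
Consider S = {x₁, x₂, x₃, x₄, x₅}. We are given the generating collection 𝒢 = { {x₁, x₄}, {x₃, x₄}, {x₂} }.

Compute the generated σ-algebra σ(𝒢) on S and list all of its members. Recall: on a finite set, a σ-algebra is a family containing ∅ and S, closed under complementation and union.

Seed the family with 𝒢 together with ∅ and S: { {}, {x₂}, {x₁, x₄}, {x₃, x₄}, S }.
Pass 1 adds 6:
  {x₁, x₂, x₄}  = {x₁, x₄} ∪ {x₂}
  {x₁, x₂, x₅}  = ᶜ of {x₃, x₄}
  {x₁, x₃, x₄}  = {x₃, x₄} ∪ {x₁, x₄}
  {x₂, x₃, x₄}  = {x₃, x₄} ∪ {x₂}
  {x₂, x₃, x₅}  = ᶜ of {x₁, x₄}
  {x₁, x₃, x₄, x₅}  = ᶜ of {x₂}
  [11 total]
Pass 2: +7 →
  {x₁, x₅}  = ᶜ of {x₂, x₃, x₄}
  {x₂, x₅}  = ᶜ of {x₁, x₃, x₄}
  {x₃, x₅}  = ᶜ of {x₁, x₂, x₄}
  {x₁, x₂, x₃, x₄}  = {x₃, x₄} ∪ {x₁, x₂, x₄}
  {x₁, x₂, x₃, x₅}  = {x₁, x₂, x₅} ∪ {x₂, x₃, x₅}
  {x₁, x₂, x₄, x₅}  = {x₁, x₂, x₄} ∪ {x₁, x₂, x₅}
  {x₂, x₃, x₄, x₅}  = {x₃, x₄} ∪ {x₂, x₃, x₅}
  [18 total]
Pass 3: +7 →
  {x₁}  = ᶜ of {x₂, x₃, x₄, x₅}
  {x₃}  = ᶜ of {x₁, x₂, x₄, x₅}
  {x₄}  = ᶜ of {x₁, x₂, x₃, x₅}
  {x₅}  = ᶜ of {x₁, x₂, x₃, x₄}
  {x₁, x₃, x₅}  = {x₁, x₅} ∪ {x₃, x₅}
  {x₁, x₄, x₅}  = {x₁, x₄} ∪ {x₁, x₅}
  {x₃, x₄, x₅}  = {x₃, x₄} ∪ {x₃, x₅}
  [25 total]
Pass 4. New:
  {x₁, x₂}  = ᶜ of {x₃, x₄, x₅}
  {x₁, x₃}  = {x₃} ∪ {x₁}
  {x₂, x₃}  = ᶜ of {x₁, x₄, x₅}
  {x₂, x₄}  = ᶜ of {x₁, x₃, x₅}
  {x₄, x₅}  = {x₅} ∪ {x₄}
  {x₂, x₄, x₅}  = {x₂, x₅} ∪ {x₄}
  [31 total]
Pass 5: 1 new —
  {x₁, x₂, x₃}  = ᶜ of {x₄, x₅}
  [32 total]
Pass 6: closed — nothing new.

Therefore σ(𝒢) = { {}, {x₁}, {x₂}, {x₃}, {x₄}, {x₅}, {x₁, x₂}, {x₁, x₃}, {x₁, x₄}, {x₁, x₅}, {x₂, x₃}, {x₂, x₄}, {x₂, x₅}, {x₃, x₄}, {x₃, x₅}, {x₄, x₅}, {x₁, x₂, x₃}, {x₁, x₂, x₄}, {x₁, x₂, x₅}, {x₁, x₃, x₄}, {x₁, x₃, x₅}, {x₁, x₄, x₅}, {x₂, x₃, x₄}, {x₂, x₃, x₅}, {x₂, x₄, x₅}, {x₃, x₄, x₅}, {x₁, x₂, x₃, x₄}, {x₁, x₂, x₃, x₅}, {x₁, x₂, x₄, x₅}, {x₁, x₃, x₄, x₅}, {x₂, x₃, x₄, x₅}, S } (|σ(𝒢)| = 32).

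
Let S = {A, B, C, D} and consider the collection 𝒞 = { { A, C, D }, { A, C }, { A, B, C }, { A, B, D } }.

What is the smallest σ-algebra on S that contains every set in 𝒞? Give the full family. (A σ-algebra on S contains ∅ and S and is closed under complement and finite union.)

Start: 𝒞 ∪ {∅, S} = { {}, { A, C }, { A, B, C }, { A, B, D }, { A, C, D }, S }.
Pass 1 adds 4:
  { B }  = S∖{ A, C, D }
  { C }  = S∖{ A, B, D }
  { D }  = S∖{ A, B, C }
  { B, D }  = S∖{ A, C }
  — 10 sets.
Pass 2. New:
  { B, C }  = { B } ∪ { C }
  { C, D }  = { C } ∪ { D }
  { B, C, D }  = { C } ∪ { B, D }
  — 13 sets.
Pass 3 adds 3:
  { A }  = S∖{ B, C, D }
  { A, B }  = S∖{ C, D }
  { A, D }  = S∖{ B, C }
  — 16 sets.
Pass 4: already closed under ᶜ and ∪.

Hence σ(𝒞) has 16 members: { {}, { A }, { B }, { C }, { D }, { A, B }, { A, C }, { A, D }, { B, C }, { B, D }, { C, D }, { A, B, C }, { A, B, D }, { A, C, D }, { B, C, D }, S }.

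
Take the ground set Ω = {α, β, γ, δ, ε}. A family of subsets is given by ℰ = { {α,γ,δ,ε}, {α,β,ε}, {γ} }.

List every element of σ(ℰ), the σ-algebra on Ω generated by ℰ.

Begin from { {}, {γ}, {α,β,ε}, {α,γ,δ,ε}, Ω } (that is, ℰ plus ∅ and Ω).
Step 1: 4 new —
  {β}  = Ω∖{α,γ,δ,ε}
  {γ,δ}  = Ω∖{α,β,ε}
  {α,β,γ,ε}  = {γ} ∪ {α,β,ε}
  {α,β,δ,ε}  = Ω∖{γ}
  (now 9)
Step 2 (3 new):
  {δ}  = Ω∖{α,β,γ,ε}
  {β,γ}  = {β} ∪ {γ}
  {β,γ,δ}  = {γ,δ} ∪ {β}
  (now 12)
Step 3: +3 →
  {α,ε}  = Ω∖{β,γ,δ}
  {β,δ}  = {δ} ∪ {β}
  {α,δ,ε}  = Ω∖{β,γ}
  (now 15)
Step 4 (1 new):
  {α,γ,ε}  = Ω∖{β,δ}
  (now 16)
Step 5: already closed under ᶜ and ∪.

Hence σ(ℰ) has 16 members: { {}, {β}, {γ}, {δ}, {α,ε}, {β,γ}, {β,δ}, {γ,δ}, {α,β,ε}, {α,γ,ε}, {α,δ,ε}, {β,γ,δ}, {α,β,γ,ε}, {α,β,δ,ε}, {α,γ,δ,ε}, Ω }.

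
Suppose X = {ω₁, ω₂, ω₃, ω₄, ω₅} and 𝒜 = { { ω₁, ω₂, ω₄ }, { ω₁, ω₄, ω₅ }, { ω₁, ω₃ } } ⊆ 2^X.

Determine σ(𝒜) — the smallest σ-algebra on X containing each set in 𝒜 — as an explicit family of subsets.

Answer: σ(𝒜) = { {}, { ω₁ }, { ω₂ }, { ω₃ }, { ω₄ }, { ω₅ }, { ω₁, ω₂ }, { ω₁, ω₃ }, { ω₁, ω₄ }, { ω₁, ω₅ }, { ω₂, ω₃ }, { ω₂, ω₄ }, { ω₂, ω₅ }, { ω₃, ω₄ }, { ω₃, ω₅ }, { ω₄, ω₅ }, { ω₁, ω₂, ω₃ }, { ω₁, ω₂, ω₄ }, { ω₁, ω₂, ω₅ }, { ω₁, ω₃, ω₄ }, { ω₁, ω₃, ω₅ }, { ω₁, ω₄, ω₅ }, { ω₂, ω₃, ω₄ }, { ω₂, ω₃, ω₅ }, { ω₂, ω₄, ω₅ }, { ω₃, ω₄, ω₅ }, { ω₁, ω₂, ω₃, ω₄ }, { ω₁, ω₂, ω₃, ω₅ }, { ω₁, ω₂, ω₄, ω₅ }, { ω₁, ω₃, ω₄, ω₅ }, { ω₂, ω₃, ω₄, ω₅ }, X }

Check:
Take S₀ = 𝒜 ∪ {∅, X} = { {}, { ω₁, ω₃ }, { ω₁, ω₂, ω₄ }, { ω₁, ω₄, ω₅ }, X }.
Iteration 1. New:
  { ω₂, ω₃ }  = { ω₁, ω₄, ω₅ }ᶜ
  { ω₃, ω₅ }  = { ω₁, ω₂, ω₄ }ᶜ
  { ω₂, ω₄, ω₅ }  = { ω₁, ω₃ }ᶜ
  { ω₁, ω₂, ω₃, ω₄ }  = { ω₁, ω₃ } ∪ { ω₁, ω₂, ω₄ }
  { ω₁, ω₂, ω₄, ω₅ }  = { ω₁, ω₄, ω₅ } ∪ { ω₁, ω₂, ω₄ }
  { ω₁, ω₃, ω₄, ω₅ }  = { ω₁, ω₄, ω₅ } ∪ { ω₁, ω₃ }
Iteration 2: +7 →
  { ω₂ }  = { ω₁, ω₃, ω₄, ω₅ }ᶜ
  { ω₃ }  = { ω₁, ω₂, ω₄, ω₅ }ᶜ
  { ω₅ }  = { ω₁, ω₂, ω₃, ω₄ }ᶜ
  { ω₁, ω₂, ω₃ }  = { ω₂, ω₃ } ∪ { ω₁, ω₃ }
  { ω₁, ω₃, ω₅ }  = { ω₁, ω₃ } ∪ { ω₃, ω₅ }
  { ω₂, ω₃, ω₅ }  = { ω₂, ω₃ } ∪ { ω₃, ω₅ }
  { ω₂, ω₃, ω₄, ω₅ }  = { ω₂, ω₃ } ∪ { ω₂, ω₄, ω₅ }
Iteration 3: +6 →
  { ω₁ }  = { ω₂, ω₃, ω₄, ω₅ }ᶜ
  { ω₁, ω₄ }  = { ω₂, ω₃, ω₅ }ᶜ
  { ω₂, ω₄ }  = { ω₁, ω₃, ω₅ }ᶜ
  { ω₂, ω₅ }  = { ω₂ } ∪ { ω₅ }
  { ω₄, ω₅ }  = { ω₁, ω₂, ω₃ }ᶜ
  { ω₁, ω₂, ω₃, ω₅ }  = { ω₂, ω₃, ω₅ } ∪ { ω₁, ω₂, ω₃ }
Iteration 4. New:
  { ω₄ }  = { ω₁, ω₂, ω₃, ω₅ }ᶜ
  { ω₁, ω₂ }  = { ω₂ } ∪ { ω₁ }
  { ω₁, ω₅ }  = { ω₅ } ∪ { ω₁ }
  { ω₁, ω₂, ω₅ }  = { ω₂, ω₅ } ∪ { ω₁ }
  { ω₁, ω₃, ω₄ }  = { ω₂, ω₅ }ᶜ
  { ω₂, ω₃, ω₄ }  = { ω₃ } ∪ { ω₂, ω₄ }
  { ω₃, ω₄, ω₅ }  = { ω₄, ω₅ } ∪ { ω₃ }
Iteration 5 adds 1:
  { ω₃, ω₄ }  = { ω₁, ω₂, ω₅ }ᶜ
After Iteration 6 the family is unchanged; done.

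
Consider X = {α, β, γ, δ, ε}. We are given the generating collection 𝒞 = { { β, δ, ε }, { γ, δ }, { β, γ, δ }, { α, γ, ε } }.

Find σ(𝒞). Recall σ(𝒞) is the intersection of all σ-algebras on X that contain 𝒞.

σ(𝒞) (32 sets): { {}, { α }, { β }, { γ }, { δ }, { ε }, { α, β }, { α, γ }, { α, δ }, { α, ε }, { β, γ }, { β, δ }, { β, ε }, { γ, δ }, { γ, ε }, { δ, ε }, { α, β, γ }, { α, β, δ }, { α, β, ε }, { α, γ, δ }, { α, γ, ε }, { α, δ, ε }, { β, γ, δ }, { β, γ, ε }, { β, δ, ε }, { γ, δ, ε }, { α, β, γ, δ }, { α, β, γ, ε }, { α, β, δ, ε }, { α, γ, δ, ε }, { β, γ, δ, ε }, X }

Trace:
Initial family (6 sets): { {}, { γ, δ }, { α, γ, ε }, { β, γ, δ }, { β, δ, ε }, X }.
Pass 1: +6 →
  { α, γ }  = X∖{ β, δ, ε }
  { α, ε }  = X∖{ β, γ, δ }
  { β, δ }  = X∖{ α, γ, ε }
  { α, β, ε }  = X∖{ γ, δ }
  { α, γ, δ, ε }  = { γ, δ } ∪ { α, γ, ε }
  { β, γ, δ, ε }  = { γ, δ } ∪ { β, δ, ε }
  (now 12)
Pass 2. New:
  { α }  = X∖{ β, γ, δ, ε }
  { β }  = X∖{ α, γ, δ, ε }
  { α, γ, δ }  = { γ, δ } ∪ { α, γ }
  { α, β, γ, δ }  = { β, γ, δ } ∪ { α, γ }
  { α, β, γ, ε }  = { α, γ, ε } ∪ { α, β, ε }
  { α, β, δ, ε }  = { α, β, ε } ∪ { β, δ }
  (now 18)
Pass 3: +7 →
  { γ }  = X∖{ α, β, δ, ε }
  { δ }  = X∖{ α, β, γ, ε }
  { ε }  = X∖{ α, β, γ, δ }
  { α, β }  = { β } ∪ { α }
  { β, ε }  = X∖{ α, γ, δ }
  { α, β, γ }  = { α, γ } ∪ { β }
  { α, β, δ }  = { β, δ } ∪ { α }
  (now 25)
Pass 4: 7 new —
  { α, δ }  = { δ } ∪ { α }
  { β, γ }  = { β } ∪ { γ }
  { γ, ε }  = X∖{ α, β, δ }
  { δ, ε }  = X∖{ α, β, γ }
  { α, δ, ε }  = { α, ε } ∪ { δ }
  { β, γ, ε }  = { β, ε } ∪ { γ }
  { γ, δ, ε }  = X∖{ α, β }
  (now 32)
Pass 5: stable.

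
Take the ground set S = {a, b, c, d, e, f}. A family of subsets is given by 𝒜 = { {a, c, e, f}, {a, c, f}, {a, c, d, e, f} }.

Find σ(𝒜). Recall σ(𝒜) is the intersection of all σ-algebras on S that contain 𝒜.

σ(𝒜) (16 sets): { ∅, {b}, {d}, {e}, {b, d}, {b, e}, {d, e}, {a, c, f}, {b, d, e}, {a, b, c, f}, {a, c, d, f}, {a, c, e, f}, {a, b, c, d, f}, {a, b, c, e, f}, {a, c, d, e, f}, S }

Trace:
Initial family (5 sets): { ∅, {a, c, f}, {a, c, e, f}, {a, c, d, e, f}, S }.
Step 1 (3 new):
  {b}  = complement {a, c, d, e, f}
  {b, d}  = complement {a, c, e, f}
  {b, d, e}  = complement {a, c, f}
  (now 8)
Step 2. New:
  {a, b, c, f}  = {b} ∪ {a, c, f}
  {a, b, c, d, f}  = {b, d} ∪ {a, c, f}
  {a, b, c, e, f}  = {a, c, e, f} ∪ {b}
  (now 11)
Step 3: 3 new —
  {d}  = complement {a, b, c, e, f}
  {e}  = complement {a, b, c, d, f}
  {d, e}  = complement {a, b, c, f}
  (now 14)
Step 4. New:
  {b, e}  = {b} ∪ {e}
  {a, c, d, f}  = {a, c, f} ∪ {d}
  (now 16)
Step 5: closed — nothing new.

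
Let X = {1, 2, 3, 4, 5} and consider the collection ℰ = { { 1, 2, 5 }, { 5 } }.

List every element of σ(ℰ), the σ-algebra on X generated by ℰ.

Seed the family with ℰ together with ∅ and X: { ∅, { 5 }, { 1, 2, 5 }, X }.
Iteration 1 adds 2:
  { 3, 4 }  = { 1, 2, 5 }ᶜ
  { 1, 2, 3, 4 }  = { 5 }ᶜ
  (now 6)
Iteration 2. New:
  { 3, 4, 5 }  = { 3, 4 } ∪ { 5 }
  (now 7)
Iteration 3: 1 new —
  { 1, 2 }  = { 3, 4, 5 }ᶜ
  (now 8)
Iteration 4 adds nothing — fixpoint reached.

|σ(ℰ)| = 8.  σ(ℰ) = { ∅, { 5 }, { 1, 2 }, { 3, 4 }, { 1, 2, 5 }, { 3, 4, 5 }, { 1, 2, 3, 4 }, X }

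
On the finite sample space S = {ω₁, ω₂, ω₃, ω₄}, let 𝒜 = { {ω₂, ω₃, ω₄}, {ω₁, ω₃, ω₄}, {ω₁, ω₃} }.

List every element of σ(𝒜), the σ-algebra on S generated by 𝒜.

Start: 𝒜 ∪ {∅, S} = { ∅, {ω₁, ω₃}, {ω₁, ω₃, ω₄}, {ω₂, ω₃, ω₄}, S }.
Round 1: +3 →
  {ω₁}  = S∖{ω₂, ω₃, ω₄}
  {ω₂}  = S∖{ω₁, ω₃, ω₄}
  {ω₂, ω₄}  = S∖{ω₁, ω₃}
  |family| = 8
Round 2 (3 new):
  {ω₁, ω₂}  = {ω₂} ∪ {ω₁}
  {ω₁, ω₂, ω₃}  = {ω₂} ∪ {ω₁, ω₃}
  {ω₁, ω₂, ω₄}  = {ω₂, ω₄} ∪ {ω₁}
  |family| = 11
Round 3: 3 new —
  {ω₃}  = S∖{ω₁, ω₂, ω₄}
  {ω₄}  = S∖{ω₁, ω₂, ω₃}
  {ω₃, ω₄}  = S∖{ω₁, ω₂}
  |family| = 14
Round 4 adds 2:
  {ω₁, ω₄}  = {ω₄} ∪ {ω₁}
  {ω₂, ω₃}  = {ω₃} ∪ {ω₂}
  |family| = 16
Round 5 adds nothing — fixpoint reached.

Hence σ(𝒜) has 16 members: { ∅, {ω₁}, {ω₂}, {ω₃}, {ω₄}, {ω₁, ω₂}, {ω₁, ω₃}, {ω₁, ω₄}, {ω₂, ω₃}, {ω₂, ω₄}, {ω₃, ω₄}, {ω₁, ω₂, ω₃}, {ω₁, ω₂, ω₄}, {ω₁, ω₃, ω₄}, {ω₂, ω₃, ω₄}, S }.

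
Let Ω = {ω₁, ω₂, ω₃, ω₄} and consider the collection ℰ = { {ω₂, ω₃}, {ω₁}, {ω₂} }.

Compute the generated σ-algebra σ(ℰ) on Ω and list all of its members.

σ(ℰ) = { {}, {ω₁}, {ω₂}, {ω₃}, {ω₄}, {ω₁, ω₂}, {ω₁, ω₃}, {ω₁, ω₄}, {ω₂, ω₃}, {ω₂, ω₄}, {ω₃, ω₄}, {ω₁, ω₂, ω₃}, {ω₁, ω₂, ω₄}, {ω₁, ω₃, ω₄}, {ω₂, ω₃, ω₄}, Ω }

Trace:
Seed the family with ℰ together with ∅ and Ω: { {}, {ω₁}, {ω₂}, {ω₂, ω₃}, Ω }.
Step 1: +5 →
  {ω₁, ω₂}  = {ω₂} ∪ {ω₁}
  {ω₁, ω₄}  = {ω₂, ω₃}ᶜ
  {ω₁, ω₂, ω₃}  = {ω₂, ω₃} ∪ {ω₁}
  {ω₁, ω₃, ω₄}  = {ω₂}ᶜ
  {ω₂, ω₃, ω₄}  = {ω₁}ᶜ
  (now 10)
Step 2: +3 →
  {ω₄}  = {ω₁, ω₂, ω₃}ᶜ
  {ω₃, ω₄}  = {ω₁, ω₂}ᶜ
  {ω₁, ω₂, ω₄}  = {ω₁, ω₂} ∪ {ω₁, ω₄}
  (now 13)
Step 3: 2 new —
  {ω₃}  = {ω₁, ω₂, ω₄}ᶜ
  {ω₂, ω₄}  = {ω₄} ∪ {ω₂}
  (now 15)
Step 4: 1 new —
  {ω₁, ω₃}  = {ω₂, ω₄}ᶜ
  (now 16)
Step 5: no new sets; the family is a σ-algebra.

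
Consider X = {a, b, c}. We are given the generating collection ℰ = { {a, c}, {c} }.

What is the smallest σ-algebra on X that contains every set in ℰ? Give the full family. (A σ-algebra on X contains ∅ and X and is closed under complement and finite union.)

Answer: σ(ℰ) = { {}, {a}, {b}, {c}, {a, b}, {a, c}, {b, c}, X }

Derivation:
Start: ℰ ∪ {∅, X} = { {}, {c}, {a, c}, X }.
Pass 1. New:
  {b}  = complement {a, c}
  {a, b}  = complement {c}
  [6 total]
Pass 2: +1 →
  {b, c}  = {c} ∪ {b}
  [7 total]
Pass 3: 1 new —
  {a}  = complement {b, c}
  [8 total]
Pass 4: no new sets; the family is a σ-algebra.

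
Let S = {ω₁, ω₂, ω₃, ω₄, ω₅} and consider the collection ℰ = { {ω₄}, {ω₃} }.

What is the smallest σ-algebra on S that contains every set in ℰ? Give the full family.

Initial family (4 sets): { ∅, {ω₃}, {ω₄}, S }.
Pass 1: 3 new —
  {ω₃,ω₄}  = {ω₃} ∪ {ω₄}
  {ω₁,ω₂,ω₃,ω₅}  = ᶜ of {ω₄}
  {ω₁,ω₂,ω₄,ω₅}  = ᶜ of {ω₃}
Pass 2: +1 →
  {ω₁,ω₂,ω₅}  = ᶜ of {ω₃,ω₄}
Pass 3: stable.

σ(ℰ) = { ∅, {ω₃}, {ω₄}, {ω₃,ω₄}, {ω₁,ω₂,ω₅}, {ω₁,ω₂,ω₃,ω₅}, {ω₁,ω₂,ω₄,ω₅}, S }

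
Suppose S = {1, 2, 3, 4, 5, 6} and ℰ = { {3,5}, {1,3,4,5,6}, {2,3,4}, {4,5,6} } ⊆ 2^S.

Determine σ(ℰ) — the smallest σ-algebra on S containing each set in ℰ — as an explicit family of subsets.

Seed the family with ℰ together with ∅ and S: { ∅, {3,5}, {2,3,4}, {4,5,6}, {1,3,4,5,6}, S }.
Pass 1: +7 →
  {2}  = complement {1,3,4,5,6}
  {1,2,3}  = complement {4,5,6}
  {1,5,6}  = complement {2,3,4}
  {1,2,4,6}  = complement {3,5}
  {2,3,4,5}  = {2,3,4} ∪ {3,5}
  {3,4,5,6}  = {3,5} ∪ {4,5,6}
  {2,3,4,5,6}  = {2,3,4} ∪ {4,5,6}
  |family| = 13
Pass 2. New:
  {1}  = complement {2,3,4,5,6}
  {1,2}  = complement {3,4,5,6}
  {1,6}  = complement {2,3,4,5}
  {2,3,5}  = {2} ∪ {3,5}
  {1,2,3,4}  = {2,3,4} ∪ {1,2,3}
  {1,2,3,5}  = {1,2,3} ∪ {3,5}
  {1,2,5,6}  = {2} ∪ {1,5,6}
  {1,3,5,6}  = {1,5,6} ∪ {3,5}
  {1,4,5,6}  = {1,5,6} ∪ {4,5,6}
  {2,4,5,6}  = {2} ∪ {4,5,6}
  {1,2,3,4,5}  = {1,2,3} ∪ {2,3,4,5}
  {1,2,3,4,6}  = {1,2,4,6} ∪ {2,3,4}
  {1,2,3,5,6}  = {1,2,3} ∪ {1,5,6}
  {1,2,4,5,6}  = {1,2,4,6} ∪ {1,5,6}
  |family| = 27
Pass 3 (14 new):
  {3}  = complement {1,2,4,5,6}
  {4}  = complement {1,2,3,5,6}
  {5}  = complement {1,2,3,4,6}
  {6}  = complement {1,2,3,4,5}
  {1,3}  = complement {2,4,5,6}
  {2,3}  = complement {1,4,5,6}
  {2,4}  = complement {1,3,5,6}
  {3,4}  = complement {1,2,5,6}
  {4,6}  = complement {1,2,3,5}
  {5,6}  = complement {1,2,3,4}
  {1,2,6}  = {1,6} ∪ {2}
  {1,3,5}  = {3,5} ∪ {1}
  {1,4,6}  = complement {2,3,5}
  {1,2,3,6}  = {1,6} ∪ {1,2,3}
  |family| = 41
Pass 4. New:
  {1,4}  = {4} ∪ {1}
  {1,5}  = {1} ∪ {5}
  {2,5}  = {2} ∪ {5}
  {2,6}  = {2} ∪ {6}
  {3,6}  = {3} ∪ {6}
  {4,5}  = complement {1,2,3,6}
  {1,2,4}  = {1,2} ∪ {4}
  {1,2,5}  = {1,2} ∪ {5}
  {1,3,4}  = {3,4} ∪ {1,3}
  {1,3,6}  = {1,6} ∪ {1,3}
  {2,3,6}  = {2,3} ∪ {6}
  {2,4,5}  = {2,4} ∪ {5}
  {2,4,6}  = complement {1,3,5}
  {2,5,6}  = {2} ∪ {5,6}
  {3,4,5}  = complement {1,2,6}
  {3,4,6}  = {3,4} ∪ {4,6}
  {3,5,6}  = {3,5} ∪ {5,6}
  {1,3,4,5}  = {3,4} ∪ {1,3,5}
  {1,3,4,6}  = {3,4} ∪ {1,6}
  {2,3,4,6}  = {2,3} ∪ {4,6}
  {2,3,5,6}  = {2,3} ∪ {5,6}
  |family| = 62
Pass 5 (2 new):
  {1,4,5}  = complement {2,3,6}
  {1,2,4,5}  = complement {3,6}
  |family| = 64
Pass 6: closed — nothing new.

|σ(ℰ)| = 64.  σ(ℰ) = { ∅, {1}, {2}, {3}, {4}, {5}, {6}, {1,2}, {1,3}, {1,4}, {1,5}, {1,6}, {2,3}, {2,4}, {2,5}, {2,6}, {3,4}, {3,5}, {3,6}, {4,5}, {4,6}, {5,6}, {1,2,3}, {1,2,4}, {1,2,5}, {1,2,6}, {1,3,4}, {1,3,5}, {1,3,6}, {1,4,5}, {1,4,6}, {1,5,6}, {2,3,4}, {2,3,5}, {2,3,6}, {2,4,5}, {2,4,6}, {2,5,6}, {3,4,5}, {3,4,6}, {3,5,6}, {4,5,6}, {1,2,3,4}, {1,2,3,5}, {1,2,3,6}, {1,2,4,5}, {1,2,4,6}, {1,2,5,6}, {1,3,4,5}, {1,3,4,6}, {1,3,5,6}, {1,4,5,6}, {2,3,4,5}, {2,3,4,6}, {2,3,5,6}, {2,4,5,6}, {3,4,5,6}, {1,2,3,4,5}, {1,2,3,4,6}, {1,2,3,5,6}, {1,2,4,5,6}, {1,3,4,5,6}, {2,3,4,5,6}, S }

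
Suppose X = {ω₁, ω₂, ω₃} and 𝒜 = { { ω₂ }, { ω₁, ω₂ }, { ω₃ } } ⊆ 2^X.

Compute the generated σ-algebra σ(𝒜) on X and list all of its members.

|σ(𝒜)| = 8.  σ(𝒜) = { {  }, { ω₁ }, { ω₂ }, { ω₃ }, { ω₁, ω₂ }, { ω₁, ω₃ }, { ω₂, ω₃ }, X }

Check:
Initial family (5 sets): { {  }, { ω₂ }, { ω₃ }, { ω₁, ω₂ }, X }.
Step 1: +2 →
  { ω₁, ω₃ }  = ᶜ of { ω₂ }
  { ω₂, ω₃ }  = { ω₃ } ∪ { ω₂ }
  [7 total]
Step 2 adds 1:
  { ω₁ }  = ᶜ of { ω₂, ω₃ }
  [8 total]
Step 3: already closed under ᶜ and ∪.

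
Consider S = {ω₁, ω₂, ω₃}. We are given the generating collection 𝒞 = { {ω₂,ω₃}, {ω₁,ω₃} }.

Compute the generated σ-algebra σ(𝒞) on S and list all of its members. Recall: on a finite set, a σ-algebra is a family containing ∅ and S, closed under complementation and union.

|σ(𝒞)| = 8.  σ(𝒞) = { {}, {ω₁}, {ω₂}, {ω₃}, {ω₁,ω₂}, {ω₁,ω₃}, {ω₂,ω₃}, S }

Check:
Take S₀ = 𝒞 ∪ {∅, S} = { {}, {ω₁,ω₃}, {ω₂,ω₃}, S }.
Pass 1: 2 new —
  {ω₁}  = complement {ω₂,ω₃}
  {ω₂}  = complement {ω₁,ω₃}
  (now 6)
Pass 2: 1 new —
  {ω₁,ω₂}  = {ω₂} ∪ {ω₁}
  (now 7)
Pass 3: +1 →
  {ω₃}  = complement {ω₁,ω₂}
  (now 8)
Pass 4: no new sets; the family is a σ-algebra.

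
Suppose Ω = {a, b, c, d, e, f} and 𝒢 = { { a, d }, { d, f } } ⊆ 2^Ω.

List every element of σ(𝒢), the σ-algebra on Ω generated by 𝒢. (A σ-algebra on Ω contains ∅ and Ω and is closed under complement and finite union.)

Answer: σ(𝒢) = { ∅, { a }, { d }, { f }, { a, d }, { a, f }, { d, f }, { a, d, f }, { b, c, e }, { a, b, c, e }, { b, c, d, e }, { b, c, e, f }, { a, b, c, d, e }, { a, b, c, e, f }, { b, c, d, e, f }, Ω }

Trace:
Begin from { ∅, { a, d }, { d, f }, Ω } (that is, 𝒢 plus ∅ and Ω).
Iteration 1. New:
  { a, d, f }  = { d, f } ∪ { a, d }
  { a, b, c, e }  = Ω∖{ d, f }
  { b, c, e, f }  = Ω∖{ a, d }
Iteration 2: 4 new —
  { b, c, e }  = Ω∖{ a, d, f }
  { a, b, c, d, e }  = { a, d } ∪ { a, b, c, e }
  { a, b, c, e, f }  = { a, b, c, e } ∪ { b, c, e, f }
  { b, c, d, e, f }  = { d, f } ∪ { b, c, e, f }
Iteration 3: 3 new —
  { a }  = Ω∖{ b, c, d, e, f }
  { d }  = Ω∖{ a, b, c, e, f }
  { f }  = Ω∖{ a, b, c, d, e }
Iteration 4: 2 new —
  { a, f }  = { a } ∪ { f }
  { b, c, d, e }  = { b, c, e } ∪ { d }
Iteration 5: no new sets; the family is a σ-algebra.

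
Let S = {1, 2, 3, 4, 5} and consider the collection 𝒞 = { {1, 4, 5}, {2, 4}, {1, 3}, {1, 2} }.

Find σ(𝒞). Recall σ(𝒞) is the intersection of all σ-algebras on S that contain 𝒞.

Answer: σ(𝒞) = { ∅, {1}, {2}, {3}, {4}, {5}, {1, 2}, {1, 3}, {1, 4}, {1, 5}, {2, 3}, {2, 4}, {2, 5}, {3, 4}, {3, 5}, {4, 5}, {1, 2, 3}, {1, 2, 4}, {1, 2, 5}, {1, 3, 4}, {1, 3, 5}, {1, 4, 5}, {2, 3, 4}, {2, 3, 5}, {2, 4, 5}, {3, 4, 5}, {1, 2, 3, 4}, {1, 2, 3, 5}, {1, 2, 4, 5}, {1, 3, 4, 5}, {2, 3, 4, 5}, S }

Trace:
Seed the family with 𝒞 together with ∅ and S: { ∅, {1, 2}, {1, 3}, {2, 4}, {1, 4, 5}, S }.
Iteration 1: +9 →
  {2, 3}  = ᶜ of {1, 4, 5}
  {1, 2, 3}  = {1, 2} ∪ {1, 3}
  {1, 2, 4}  = {1, 2} ∪ {2, 4}
  {1, 3, 5}  = ᶜ of {2, 4}
  {2, 4, 5}  = ᶜ of {1, 3}
  {3, 4, 5}  = ᶜ of {1, 2}
  {1, 2, 3, 4}  = {1, 3} ∪ {2, 4}
  {1, 2, 4, 5}  = {1, 4, 5} ∪ {1, 2}
  {1, 3, 4, 5}  = {1, 4, 5} ∪ {1, 3}
  |family| = 15
Iteration 2 (8 new):
  {2}  = ᶜ of {1, 3, 4, 5}
  {3}  = ᶜ of {1, 2, 4, 5}
  {5}  = ᶜ of {1, 2, 3, 4}
  {3, 5}  = ᶜ of {1, 2, 4}
  {4, 5}  = ᶜ of {1, 2, 3}
  {2, 3, 4}  = {2, 3} ∪ {2, 4}
  {1, 2, 3, 5}  = {1, 2, 3} ∪ {1, 3, 5}
  {2, 3, 4, 5}  = {3, 4, 5} ∪ {2, 3}
  |family| = 23
Iteration 3 (6 new):
  {1}  = ᶜ of {2, 3, 4, 5}
  {4}  = ᶜ of {1, 2, 3, 5}
  {1, 5}  = ᶜ of {2, 3, 4}
  {2, 5}  = {2} ∪ {5}
  {1, 2, 5}  = {1, 2} ∪ {5}
  {2, 3, 5}  = {2} ∪ {3, 5}
  |family| = 29
Iteration 4 adds 3:
  {1, 4}  = ᶜ of {2, 3, 5}
  {3, 4}  = ᶜ of {1, 2, 5}
  {1, 3, 4}  = ᶜ of {2, 5}
  |family| = 32
Iteration 5: stable.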